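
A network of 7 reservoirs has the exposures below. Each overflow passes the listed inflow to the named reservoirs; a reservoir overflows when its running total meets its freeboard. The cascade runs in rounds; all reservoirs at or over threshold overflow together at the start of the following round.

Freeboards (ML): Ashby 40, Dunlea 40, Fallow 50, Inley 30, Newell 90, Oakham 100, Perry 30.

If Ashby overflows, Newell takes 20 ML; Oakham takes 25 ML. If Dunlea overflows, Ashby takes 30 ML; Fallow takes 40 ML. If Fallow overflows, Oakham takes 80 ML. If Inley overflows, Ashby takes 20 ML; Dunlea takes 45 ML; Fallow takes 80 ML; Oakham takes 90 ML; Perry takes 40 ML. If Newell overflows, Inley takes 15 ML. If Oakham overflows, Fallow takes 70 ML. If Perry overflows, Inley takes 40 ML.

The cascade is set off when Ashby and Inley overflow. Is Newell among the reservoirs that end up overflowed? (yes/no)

Round 1 — Ashby, Inley overflow (initial).
  Dunlea: +45 → 45 ≥ 40
  Fallow: +80 → 80 ≥ 50
  Newell: +20 → 20 < 90
  Oakham: +25+90 → 115 ≥ 100
  Perry: +40 → 40 ≥ 30
Round 2 — Dunlea, Fallow, Oakham, Perry overflow.
No further overflows.

no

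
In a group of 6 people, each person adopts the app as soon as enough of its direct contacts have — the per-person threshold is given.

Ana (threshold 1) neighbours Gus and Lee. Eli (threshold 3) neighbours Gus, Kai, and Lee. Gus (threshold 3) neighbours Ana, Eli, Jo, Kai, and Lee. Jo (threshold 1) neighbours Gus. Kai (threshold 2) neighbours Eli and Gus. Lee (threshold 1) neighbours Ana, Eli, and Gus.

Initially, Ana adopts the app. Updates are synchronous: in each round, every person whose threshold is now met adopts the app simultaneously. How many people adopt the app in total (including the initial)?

Round 1 — Ana adopts the app (initial).
Round 2 — checking thresholds:
  Gus: 1 of 5 neighbours < 3, below threshold.
  Lee: 1 of 3 neighbours ≥ 1, adopts the app.
Round 3 — no new adoptions; cascade stops.

2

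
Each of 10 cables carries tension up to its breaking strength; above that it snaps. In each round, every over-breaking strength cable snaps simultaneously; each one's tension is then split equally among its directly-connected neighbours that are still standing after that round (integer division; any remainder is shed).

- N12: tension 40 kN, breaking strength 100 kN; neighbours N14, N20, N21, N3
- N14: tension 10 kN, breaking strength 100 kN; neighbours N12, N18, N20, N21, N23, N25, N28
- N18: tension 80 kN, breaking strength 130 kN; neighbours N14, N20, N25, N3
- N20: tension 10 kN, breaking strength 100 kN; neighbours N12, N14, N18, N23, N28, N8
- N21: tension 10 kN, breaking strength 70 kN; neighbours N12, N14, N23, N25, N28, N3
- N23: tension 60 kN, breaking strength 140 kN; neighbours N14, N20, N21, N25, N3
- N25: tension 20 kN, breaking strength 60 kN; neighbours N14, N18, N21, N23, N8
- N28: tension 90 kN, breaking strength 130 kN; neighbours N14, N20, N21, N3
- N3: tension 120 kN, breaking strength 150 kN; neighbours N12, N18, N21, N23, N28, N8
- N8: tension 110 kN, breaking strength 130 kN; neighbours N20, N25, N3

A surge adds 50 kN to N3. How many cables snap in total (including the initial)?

3

Round 1 — N3 at 170 > 150. N3 snaps.
  N3 sheds 170 kN to N12, N18, N21, N23, N28, N8: 28 each (2 lost).
    N12: 40+28 = 68 ≤ 100
    N18: 80+28 = 108 ≤ 130
    N21: 10+28 = 38 ≤ 70
    N23: 60+28 = 88 ≤ 140
    N28: 90+28 = 118 ≤ 130
    N8: 110+28 = 138 > 130
Round 2 — N8 snaps.
  N8 sheds 138 kN to N20, N25: 69 each.
    N20: 10+69 = 79 ≤ 100
    N25: 20+69 = 89 > 60
Round 3 — N25 snaps.
  N25 sheds 89 kN to N14, N18, N21, N23: 22 each (1 lost).
    N14: 10+22 = 32 ≤ 100
    N18: 108+22 = 130 ≤ 130
    N21: 38+22 = 60 ≤ 70
    N23: 88+22 = 110 ≤ 140
No further breaks.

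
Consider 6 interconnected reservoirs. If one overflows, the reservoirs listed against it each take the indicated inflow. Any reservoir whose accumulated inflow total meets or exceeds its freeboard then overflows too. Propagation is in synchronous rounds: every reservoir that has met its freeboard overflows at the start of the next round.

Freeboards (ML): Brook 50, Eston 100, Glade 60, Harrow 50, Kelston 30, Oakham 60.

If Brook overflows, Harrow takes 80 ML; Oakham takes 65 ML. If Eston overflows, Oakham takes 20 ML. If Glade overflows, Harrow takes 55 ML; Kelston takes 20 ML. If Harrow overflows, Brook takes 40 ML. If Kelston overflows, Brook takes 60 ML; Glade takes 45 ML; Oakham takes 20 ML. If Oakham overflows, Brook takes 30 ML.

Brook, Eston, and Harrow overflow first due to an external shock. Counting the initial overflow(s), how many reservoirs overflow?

Round 1 — Brook, Eston, Harrow overflow (initial).
  Oakham: +65+20 → 85 ≥ 60
Round 2 — Oakham overflows.
No further overflows.

4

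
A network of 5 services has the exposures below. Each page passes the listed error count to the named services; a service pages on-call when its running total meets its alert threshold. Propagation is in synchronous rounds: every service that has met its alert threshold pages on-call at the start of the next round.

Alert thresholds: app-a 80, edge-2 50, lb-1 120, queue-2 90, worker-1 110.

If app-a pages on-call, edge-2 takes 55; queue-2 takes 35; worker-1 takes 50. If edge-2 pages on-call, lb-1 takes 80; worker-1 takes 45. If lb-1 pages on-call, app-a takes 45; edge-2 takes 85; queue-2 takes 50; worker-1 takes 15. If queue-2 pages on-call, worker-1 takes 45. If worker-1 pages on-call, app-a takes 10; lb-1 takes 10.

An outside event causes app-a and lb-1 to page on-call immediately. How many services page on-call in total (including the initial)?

Round 1 — app-a, lb-1 page on-call (initial).
  edge-2: +55+85 → 140 ≥ 50
  queue-2: +35+50 → 85 < 90
  worker-1: +50+15 → 65 < 110
Round 2 — edge-2 pages on-call.
  worker-1: +45 → 110 ≥ 110
Round 3 — worker-1 pages on-call.
No further pages.

4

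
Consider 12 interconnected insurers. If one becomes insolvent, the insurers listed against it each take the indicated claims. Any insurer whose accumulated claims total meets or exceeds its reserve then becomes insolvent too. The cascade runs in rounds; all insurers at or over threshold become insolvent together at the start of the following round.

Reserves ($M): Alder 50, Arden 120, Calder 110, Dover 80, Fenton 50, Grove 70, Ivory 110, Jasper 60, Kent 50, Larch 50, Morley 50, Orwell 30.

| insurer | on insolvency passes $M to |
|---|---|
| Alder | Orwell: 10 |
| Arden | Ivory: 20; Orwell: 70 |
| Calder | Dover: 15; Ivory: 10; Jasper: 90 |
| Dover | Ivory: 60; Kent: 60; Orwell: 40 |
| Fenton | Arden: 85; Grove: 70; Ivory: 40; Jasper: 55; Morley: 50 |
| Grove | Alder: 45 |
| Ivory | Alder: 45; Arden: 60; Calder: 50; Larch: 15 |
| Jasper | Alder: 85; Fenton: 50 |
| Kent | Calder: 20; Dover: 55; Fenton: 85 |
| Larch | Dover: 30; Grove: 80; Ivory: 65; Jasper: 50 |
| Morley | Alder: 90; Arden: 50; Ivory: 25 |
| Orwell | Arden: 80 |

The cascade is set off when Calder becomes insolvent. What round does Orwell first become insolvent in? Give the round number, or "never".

6

Round 1 — Calder becomes insolvent (initial).
  Dover: +15 → 15 < 80
  Ivory: +10 → 10 < 110
  Jasper: +90 → 90 ≥ 60
Round 2 — Jasper becomes insolvent.
  Alder: +85 → 85 ≥ 50
  Fenton: +50 → 50 ≥ 50
Round 3 — Alder, Fenton become insolvent.
  Arden: +85 → 85 < 120
  Grove: +70 → 70 ≥ 70
  Ivory: +40 → 50 < 110
  Morley: +50 → 50 ≥ 50
  Orwell: +10 → 10 < 30
Round 4 — Grove, Morley become insolvent.
  Arden: +50 → 135 ≥ 120
  Ivory: +25 → 75 < 110
Round 5 — Arden becomes insolvent.
  Ivory: +20 → 95 < 110
  Orwell: +70 → 80 ≥ 30
Round 6 — Orwell becomes insolvent.
No further insolvencies.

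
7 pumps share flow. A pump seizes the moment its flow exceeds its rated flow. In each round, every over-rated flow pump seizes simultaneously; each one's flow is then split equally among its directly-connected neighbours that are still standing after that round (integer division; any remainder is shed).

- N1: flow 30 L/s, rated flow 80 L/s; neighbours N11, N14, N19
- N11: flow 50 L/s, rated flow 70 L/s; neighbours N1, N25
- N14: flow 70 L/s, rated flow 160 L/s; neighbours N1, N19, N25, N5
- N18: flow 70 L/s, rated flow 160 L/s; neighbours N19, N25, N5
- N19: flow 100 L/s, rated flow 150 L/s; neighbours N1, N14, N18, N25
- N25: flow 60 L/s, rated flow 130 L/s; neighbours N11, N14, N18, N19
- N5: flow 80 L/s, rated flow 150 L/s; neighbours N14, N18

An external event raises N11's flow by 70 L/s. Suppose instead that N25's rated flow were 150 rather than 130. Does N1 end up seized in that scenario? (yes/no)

yes

With N25's rated flow at 150:
Round 1 — N11 at 120 > 70. N11 seizes.
  N11 sheds 120 L/s to N1, N25: 60 each.
    N1: 30+60 = 90 > 80
    N25: 60+60 = 120 ≤ 150
Round 2 — N1 seizes.
  N1 sheds 90 L/s to N14, N19: 45 each.
    N14: 70+45 = 115 ≤ 160
    N19: 100+45 = 145 ≤ 150
No further seizures.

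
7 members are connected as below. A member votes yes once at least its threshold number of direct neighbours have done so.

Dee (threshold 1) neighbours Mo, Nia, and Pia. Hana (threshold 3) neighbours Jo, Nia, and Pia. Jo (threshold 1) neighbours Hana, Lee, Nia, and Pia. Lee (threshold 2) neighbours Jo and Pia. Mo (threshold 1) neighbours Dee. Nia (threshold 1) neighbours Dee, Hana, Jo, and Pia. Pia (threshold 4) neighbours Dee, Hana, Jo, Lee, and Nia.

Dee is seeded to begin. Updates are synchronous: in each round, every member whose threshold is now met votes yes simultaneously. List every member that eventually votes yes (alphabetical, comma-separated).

Dee, Jo, Mo, Nia

Round 1 — Dee votes yes (initial).
Round 2 — checking thresholds:
  Mo: 1 of 1 neighbours ≥ 1, votes yes.
  Nia: 1 of 4 neighbours ≥ 1, votes yes.
  Pia: 1 of 5 neighbours < 4, holds.
Round 3 — checking thresholds:
  Hana: 1 of 3 neighbours < 3, holds.
  Jo: 1 of 4 neighbours ≥ 1, votes yes.
  Pia: 2 of 5 neighbours < 4, holds.
Round 4 — no new yes votes; cascade stops.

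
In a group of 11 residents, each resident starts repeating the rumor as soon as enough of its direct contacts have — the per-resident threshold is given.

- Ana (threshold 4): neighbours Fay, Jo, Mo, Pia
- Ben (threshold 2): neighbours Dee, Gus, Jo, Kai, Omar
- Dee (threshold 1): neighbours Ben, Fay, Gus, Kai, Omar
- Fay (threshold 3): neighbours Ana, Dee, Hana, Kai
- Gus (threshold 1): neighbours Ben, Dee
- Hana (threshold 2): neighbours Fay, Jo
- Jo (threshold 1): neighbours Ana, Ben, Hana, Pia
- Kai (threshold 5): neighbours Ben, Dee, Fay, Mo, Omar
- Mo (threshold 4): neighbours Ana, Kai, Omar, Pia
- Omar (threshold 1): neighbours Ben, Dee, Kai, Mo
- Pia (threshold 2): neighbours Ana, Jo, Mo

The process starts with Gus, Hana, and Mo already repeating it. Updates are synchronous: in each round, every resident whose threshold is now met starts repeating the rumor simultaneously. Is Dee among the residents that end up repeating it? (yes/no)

Round 1 — Gus, Hana, Mo start repeating the rumor (initial).
Round 2 — checking thresholds:
  Ana: 1 of 4 neighbours < 4, not yet.
  Ben: 1 of 5 neighbours < 2, not yet.
  Dee: 1 of 5 neighbours ≥ 1, starts repeating the rumor.
  Fay: 1 of 4 neighbours < 3, not yet.
  Jo: 1 of 4 neighbours ≥ 1, starts repeating the rumor.
  Kai: 1 of 5 neighbours < 5, not yet.
  Omar: 1 of 4 neighbours ≥ 1, starts repeating the rumor.
  Pia: 1 of 3 neighbours < 2, not yet.
Round 3 — checking thresholds:
  Ana: 2 of 4 neighbours < 4, not yet.
  Ben: 4 of 5 neighbours ≥ 2, starts repeating the rumor.
  Fay: 2 of 4 neighbours < 3, not yet.
  Kai: 3 of 5 neighbours < 5, not yet.
  Pia: 2 of 3 neighbours ≥ 2, starts repeating the rumor.
Round 4 — no new spreads; cascade stops.

yes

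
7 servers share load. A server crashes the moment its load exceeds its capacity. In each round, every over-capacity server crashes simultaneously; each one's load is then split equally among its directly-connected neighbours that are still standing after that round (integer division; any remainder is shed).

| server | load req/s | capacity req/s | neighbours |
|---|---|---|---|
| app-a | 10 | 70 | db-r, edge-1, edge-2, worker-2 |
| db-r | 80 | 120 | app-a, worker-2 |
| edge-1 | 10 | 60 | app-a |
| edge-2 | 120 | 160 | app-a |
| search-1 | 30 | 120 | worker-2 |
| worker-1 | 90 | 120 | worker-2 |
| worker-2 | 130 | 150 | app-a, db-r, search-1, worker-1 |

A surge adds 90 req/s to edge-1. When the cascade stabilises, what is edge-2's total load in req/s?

156

Round 1 — edge-1 at 100 > 60. edge-1 crashes.
  edge-1 sheds 100 req/s to app-a: 100 each.
    app-a: 10+100 = 110 > 70
Round 2 — app-a crashes.
  app-a sheds 110 req/s to db-r, edge-2, worker-2: 36 each (2 lost).
    db-r: 80+36 = 116 ≤ 120
    edge-2: 120+36 = 156 ≤ 160
    worker-2: 130+36 = 166 > 150
Round 3 — worker-2 crashes.
  worker-2 sheds 166 req/s to db-r, search-1, worker-1: 55 each (1 lost).
    db-r: 116+55 = 171 > 120
    search-1: 30+55 = 85 ≤ 120
    worker-1: 90+55 = 145 > 120
Round 4 — db-r, worker-1 crash.
  db-r sheds 171 req/s: no online neighbours, lost.
  worker-1 sheds 145 req/s: no online neighbours, lost.
No further crashes.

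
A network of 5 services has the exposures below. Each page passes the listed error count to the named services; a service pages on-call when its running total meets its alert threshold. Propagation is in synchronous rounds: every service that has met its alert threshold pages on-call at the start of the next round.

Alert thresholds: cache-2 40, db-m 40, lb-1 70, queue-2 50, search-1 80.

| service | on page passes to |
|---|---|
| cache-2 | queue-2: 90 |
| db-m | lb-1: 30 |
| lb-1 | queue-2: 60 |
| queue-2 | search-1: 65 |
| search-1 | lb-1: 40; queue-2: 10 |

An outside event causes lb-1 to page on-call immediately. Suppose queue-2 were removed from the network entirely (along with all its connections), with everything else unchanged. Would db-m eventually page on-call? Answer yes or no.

no

With queue-2 removed:
Round 1 — lb-1 pages on-call (initial).
No further pages.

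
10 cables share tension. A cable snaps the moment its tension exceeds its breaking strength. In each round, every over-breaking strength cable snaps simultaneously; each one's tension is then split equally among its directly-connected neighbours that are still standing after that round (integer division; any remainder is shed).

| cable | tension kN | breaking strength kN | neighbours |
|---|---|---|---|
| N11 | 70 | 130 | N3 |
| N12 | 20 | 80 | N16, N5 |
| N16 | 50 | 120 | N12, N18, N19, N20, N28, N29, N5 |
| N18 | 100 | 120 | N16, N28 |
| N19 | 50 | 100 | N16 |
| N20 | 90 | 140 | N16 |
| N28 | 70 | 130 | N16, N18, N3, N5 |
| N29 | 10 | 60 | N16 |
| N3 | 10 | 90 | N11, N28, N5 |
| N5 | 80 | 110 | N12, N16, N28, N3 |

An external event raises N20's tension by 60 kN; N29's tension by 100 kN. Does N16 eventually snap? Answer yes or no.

yes

Round 1 — N20 at 150 > 140; N29 at 110 > 60. N20, N29 snap.
  N20 sheds 150 kN to N16: 150 each.
    N16: 50+150 = 200 > 120
  N29 sheds 110 kN to N16: 110 each.
    N16: 200+110 = 310 > 120
Round 2 — N16 snaps.
  N16 sheds 310 kN to N12, N18, N19, N28, N5: 62 each.
    N12: 20+62 = 82 > 80
    N18: 100+62 = 162 > 120
    N19: 50+62 = 112 > 100
    N28: 70+62 = 132 > 130
    N5: 80+62 = 142 > 110
Round 3 — N12, N18, N19, N28, N5 snap.
  N12 sheds 82 kN: no online neighbours, lost.
  N18 sheds 162 kN: no online neighbours, lost.
  N19 sheds 112 kN: no online neighbours, lost.
  N28 sheds 132 kN to N3: 132 each.
    N3: 10+132 = 142 > 90
  N5 sheds 142 kN to N3: 142 each.
    N3: 142+142 = 284 > 90
Round 4 — N3 snaps.
  N3 sheds 284 kN to N11: 284 each.
    N11: 70+284 = 354 > 130
Round 5 — N11 snaps.
  N11 sheds 354 kN: no online neighbours, lost.
No further breaks.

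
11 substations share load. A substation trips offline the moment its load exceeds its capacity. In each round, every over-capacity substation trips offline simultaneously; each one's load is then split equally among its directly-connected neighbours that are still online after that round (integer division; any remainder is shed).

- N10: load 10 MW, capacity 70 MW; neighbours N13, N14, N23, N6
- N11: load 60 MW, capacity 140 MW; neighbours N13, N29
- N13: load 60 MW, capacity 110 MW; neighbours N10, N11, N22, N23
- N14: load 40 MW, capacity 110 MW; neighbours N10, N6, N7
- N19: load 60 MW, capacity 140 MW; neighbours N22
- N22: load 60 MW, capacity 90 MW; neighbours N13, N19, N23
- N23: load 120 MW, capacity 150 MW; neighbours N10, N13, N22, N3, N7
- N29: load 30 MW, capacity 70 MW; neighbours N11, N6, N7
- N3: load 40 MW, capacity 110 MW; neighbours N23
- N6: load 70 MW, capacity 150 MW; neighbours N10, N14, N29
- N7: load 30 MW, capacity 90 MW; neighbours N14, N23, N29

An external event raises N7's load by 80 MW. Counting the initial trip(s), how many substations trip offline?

Round 1 — N7 at 110 > 90. N7 trips offline.
  N7 sheds 110 MW to N14, N23, N29: 36 each (2 lost).
    N14: 40+36 = 76 ≤ 110
    N23: 120+36 = 156 > 150
    N29: 30+36 = 66 ≤ 70
Round 2 — N23 trips offline.
  N23 sheds 156 MW to N10, N13, N22, N3: 39 each.
    N10: 10+39 = 49 ≤ 70
    N13: 60+39 = 99 ≤ 110
    N22: 60+39 = 99 > 90
    N3: 40+39 = 79 ≤ 110
Round 3 — N22 trips offline.
  N22 sheds 99 MW to N13, N19: 49 each (1 lost).
    N13: 99+49 = 148 > 110
    N19: 60+49 = 109 ≤ 140
Round 4 — N13 trips offline.
  N13 sheds 148 MW to N10, N11: 74 each.
    N10: 49+74 = 123 > 70
    N11: 60+74 = 134 ≤ 140
Round 5 — N10 trips offline.
  N10 sheds 123 MW to N14, N6: 61 each (1 lost).
    N14: 76+61 = 137 > 110
    N6: 70+61 = 131 ≤ 150
Round 6 — N14 trips offline.
  N14 sheds 137 MW to N6: 137 each.
    N6: 131+137 = 268 > 150
Round 7 — N6 trips offline.
  N6 sheds 268 MW to N29: 268 each.
    N29: 66+268 = 334 > 70
Round 8 — N29 trips offline.
  N29 sheds 334 MW to N11: 334 each.
    N11: 134+334 = 468 > 140
Round 9 — N11 trips offline.
  N11 sheds 468 MW: no online neighbours, lost.
No further trips.

9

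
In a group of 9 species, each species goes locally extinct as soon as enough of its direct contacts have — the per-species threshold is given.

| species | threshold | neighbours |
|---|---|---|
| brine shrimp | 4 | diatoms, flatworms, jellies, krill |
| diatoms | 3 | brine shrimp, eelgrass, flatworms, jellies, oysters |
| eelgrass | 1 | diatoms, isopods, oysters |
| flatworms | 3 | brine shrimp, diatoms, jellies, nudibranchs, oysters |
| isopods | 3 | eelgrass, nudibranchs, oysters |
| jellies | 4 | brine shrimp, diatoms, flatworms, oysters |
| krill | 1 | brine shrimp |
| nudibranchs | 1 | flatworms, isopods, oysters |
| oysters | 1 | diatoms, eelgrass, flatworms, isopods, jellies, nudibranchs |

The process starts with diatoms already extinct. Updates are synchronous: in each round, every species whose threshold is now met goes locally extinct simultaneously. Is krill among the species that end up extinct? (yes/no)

Round 1 — diatoms goes locally extinct (initial).
Round 2 — checking thresholds:
  brine shrimp: 1 of 4 neighbours < 4, below threshold.
  eelgrass: 1 of 3 neighbours ≥ 1, goes locally extinct.
  flatworms: 1 of 5 neighbours < 3, below threshold.
  jellies: 1 of 4 neighbours < 4, below threshold.
  oysters: 1 of 6 neighbours ≥ 1, goes locally extinct.
Round 3 — checking thresholds:
  brine shrimp: 1 of 4 neighbours < 4, below threshold.
  flatworms: 2 of 5 neighbours < 3, below threshold.
  isopods: 2 of 3 neighbours < 3, below threshold.
  jellies: 2 of 4 neighbours < 4, below threshold.
  nudibranchs: 1 of 3 neighbours ≥ 1, goes locally extinct.
Round 4 — checking thresholds:
  brine shrimp: 1 of 4 neighbours < 4, below threshold.
  flatworms: 3 of 5 neighbours ≥ 3, goes locally extinct.
  isopods: 3 of 3 neighbours ≥ 3, goes locally extinct.
  jellies: 2 of 4 neighbours < 4, below threshold.
Round 5 — no new extinctions; cascade stops.

no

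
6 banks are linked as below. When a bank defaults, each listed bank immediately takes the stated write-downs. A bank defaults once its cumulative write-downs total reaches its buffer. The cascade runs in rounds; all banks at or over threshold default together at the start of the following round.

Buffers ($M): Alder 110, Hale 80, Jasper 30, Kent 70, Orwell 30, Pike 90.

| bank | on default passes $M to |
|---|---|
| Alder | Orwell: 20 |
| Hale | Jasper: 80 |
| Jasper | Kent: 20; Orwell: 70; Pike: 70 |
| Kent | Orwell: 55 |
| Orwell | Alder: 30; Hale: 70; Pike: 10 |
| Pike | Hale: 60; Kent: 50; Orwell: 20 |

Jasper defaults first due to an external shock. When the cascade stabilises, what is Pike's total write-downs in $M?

80

Round 1 — Jasper defaults (initial).
  Kent: +20 → 20 < 70
  Orwell: +70 → 70 ≥ 30
  Pike: +70 → 70 < 90
Round 2 — Orwell defaults.
  Alder: +30 → 30 < 110
  Hale: +70 → 70 < 80
  Pike: +10 → 80 < 90
No further defaults.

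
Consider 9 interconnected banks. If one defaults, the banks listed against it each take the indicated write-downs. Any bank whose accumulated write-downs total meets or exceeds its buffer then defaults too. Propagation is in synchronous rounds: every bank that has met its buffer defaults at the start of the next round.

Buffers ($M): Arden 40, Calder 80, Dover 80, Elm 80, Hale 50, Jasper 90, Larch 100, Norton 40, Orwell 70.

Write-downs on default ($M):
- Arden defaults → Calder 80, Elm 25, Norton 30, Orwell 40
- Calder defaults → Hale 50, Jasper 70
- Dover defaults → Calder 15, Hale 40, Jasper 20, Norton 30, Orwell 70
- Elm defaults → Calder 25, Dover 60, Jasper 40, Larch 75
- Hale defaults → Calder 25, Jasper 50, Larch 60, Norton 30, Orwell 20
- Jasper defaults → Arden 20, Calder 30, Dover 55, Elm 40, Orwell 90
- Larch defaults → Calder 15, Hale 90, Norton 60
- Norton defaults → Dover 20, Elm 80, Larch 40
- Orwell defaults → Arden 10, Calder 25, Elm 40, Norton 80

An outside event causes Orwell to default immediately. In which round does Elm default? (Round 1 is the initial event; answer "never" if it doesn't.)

Round 1 — Orwell defaults (initial).
  Arden: +10 → 10 < 40
  Calder: +25 → 25 < 80
  Elm: +40 → 40 < 80
  Norton: +80 → 80 ≥ 40
Round 2 — Norton defaults.
  Dover: +20 → 20 < 80
  Elm: +80 → 120 ≥ 80
  Larch: +40 → 40 < 100
Round 3 — Elm defaults.
  Calder: +25 → 50 < 80
  Dover: +60 → 80 ≥ 80
  Jasper: +40 → 40 < 90
  Larch: +75 → 115 ≥ 100
Round 4 — Dover, Larch default.
  Calder: +15+15 → 80 ≥ 80
  Hale: +40+90 → 130 ≥ 50
  Jasper: +20 → 60 < 90
Round 5 — Calder, Hale default.
  Jasper: +70+50 → 180 ≥ 90
Round 6 — Jasper defaults.
  Arden: +20 → 30 < 40
No further defaults.

3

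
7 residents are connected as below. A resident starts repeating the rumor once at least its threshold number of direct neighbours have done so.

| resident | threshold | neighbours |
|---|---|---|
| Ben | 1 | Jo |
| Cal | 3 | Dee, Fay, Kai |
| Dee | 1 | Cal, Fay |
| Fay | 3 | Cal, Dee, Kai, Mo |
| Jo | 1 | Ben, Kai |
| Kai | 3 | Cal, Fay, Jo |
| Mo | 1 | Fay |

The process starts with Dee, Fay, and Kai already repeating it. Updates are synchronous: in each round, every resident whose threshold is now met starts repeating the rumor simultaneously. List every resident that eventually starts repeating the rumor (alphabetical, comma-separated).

Round 1 — Dee, Fay, Kai start repeating the rumor (initial).
Round 2 — checking thresholds:
  Cal: 3 of 3 neighbours ≥ 3, starts repeating the rumor.
  Jo: 1 of 2 neighbours ≥ 1, starts repeating the rumor.
  Mo: 1 of 1 neighbours ≥ 1, starts repeating the rumor.
Round 3 — checking thresholds:
  Ben: 1 of 1 neighbours ≥ 1, starts repeating the rumor.
Round 4 — no new spreads; cascade stops.

Ben, Cal, Dee, Fay, Jo, Kai, Mo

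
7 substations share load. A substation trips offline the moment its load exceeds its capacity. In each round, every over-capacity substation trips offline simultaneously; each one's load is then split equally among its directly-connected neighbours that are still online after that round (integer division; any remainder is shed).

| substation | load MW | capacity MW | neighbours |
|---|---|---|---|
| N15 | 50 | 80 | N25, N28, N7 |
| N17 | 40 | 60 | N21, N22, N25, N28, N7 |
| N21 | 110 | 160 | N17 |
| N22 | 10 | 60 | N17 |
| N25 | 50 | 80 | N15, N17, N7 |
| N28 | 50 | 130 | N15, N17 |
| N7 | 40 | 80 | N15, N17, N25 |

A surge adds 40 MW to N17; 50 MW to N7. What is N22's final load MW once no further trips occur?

Round 1 — N17 at 80 > 60; N7 at 90 > 80. N17, N7 trip offline.
  N17 sheds 80 MW to N21, N22, N25, N28: 20 each.
    N21: 110+20 = 130 ≤ 160
    N22: 10+20 = 30 ≤ 60
    N25: 50+20 = 70 ≤ 80
    N28: 50+20 = 70 ≤ 130
  N7 sheds 90 MW to N15, N25: 45 each.
    N15: 50+45 = 95 > 80
    N25: 70+45 = 115 > 80
Round 2 — N15, N25 trip offline.
  N15 sheds 95 MW to N28: 95 each.
    N28: 70+95 = 165 > 130
  N25 sheds 115 MW: no online neighbours, lost.
Round 3 — N28 trips offline.
  N28 sheds 165 MW: no online neighbours, lost.
No further trips.

30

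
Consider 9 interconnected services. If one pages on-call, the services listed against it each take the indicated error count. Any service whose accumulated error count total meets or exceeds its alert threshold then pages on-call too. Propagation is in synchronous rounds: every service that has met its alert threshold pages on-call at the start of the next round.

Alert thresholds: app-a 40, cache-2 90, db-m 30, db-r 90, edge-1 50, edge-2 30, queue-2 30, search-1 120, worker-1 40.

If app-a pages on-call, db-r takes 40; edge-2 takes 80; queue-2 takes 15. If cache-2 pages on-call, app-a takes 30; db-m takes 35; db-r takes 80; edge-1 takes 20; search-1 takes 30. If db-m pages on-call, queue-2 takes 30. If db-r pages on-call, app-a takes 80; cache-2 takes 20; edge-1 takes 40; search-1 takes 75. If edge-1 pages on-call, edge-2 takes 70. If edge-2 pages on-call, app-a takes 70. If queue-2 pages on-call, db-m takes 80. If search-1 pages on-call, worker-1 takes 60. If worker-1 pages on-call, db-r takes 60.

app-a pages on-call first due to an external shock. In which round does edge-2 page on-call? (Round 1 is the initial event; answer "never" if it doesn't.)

2

Round 1 — app-a pages on-call (initial).
  db-r: +40 → 40 < 90
  edge-2: +80 → 80 ≥ 30
  queue-2: +15 → 15 < 30
Round 2 — edge-2 pages on-call.
No further pages.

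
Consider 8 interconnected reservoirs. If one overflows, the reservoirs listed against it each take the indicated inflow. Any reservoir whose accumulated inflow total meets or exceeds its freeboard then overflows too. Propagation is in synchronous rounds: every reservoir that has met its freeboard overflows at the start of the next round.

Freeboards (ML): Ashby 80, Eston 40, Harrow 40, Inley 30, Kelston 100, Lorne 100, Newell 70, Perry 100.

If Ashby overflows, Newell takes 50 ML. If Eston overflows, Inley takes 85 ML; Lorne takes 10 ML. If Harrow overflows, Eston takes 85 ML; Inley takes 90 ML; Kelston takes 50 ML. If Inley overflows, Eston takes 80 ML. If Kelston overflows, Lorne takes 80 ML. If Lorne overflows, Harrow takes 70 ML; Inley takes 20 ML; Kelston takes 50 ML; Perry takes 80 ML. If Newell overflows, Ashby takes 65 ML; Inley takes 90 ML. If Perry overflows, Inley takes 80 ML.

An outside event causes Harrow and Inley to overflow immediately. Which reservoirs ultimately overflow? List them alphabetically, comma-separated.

Round 1 — Harrow, Inley overflow (initial).
  Eston: +85+80 → 165 ≥ 40
  Kelston: +50 → 50 < 100
Round 2 — Eston overflows.
  Lorne: +10 → 10 < 100
No further overflows.

Eston, Harrow, Inley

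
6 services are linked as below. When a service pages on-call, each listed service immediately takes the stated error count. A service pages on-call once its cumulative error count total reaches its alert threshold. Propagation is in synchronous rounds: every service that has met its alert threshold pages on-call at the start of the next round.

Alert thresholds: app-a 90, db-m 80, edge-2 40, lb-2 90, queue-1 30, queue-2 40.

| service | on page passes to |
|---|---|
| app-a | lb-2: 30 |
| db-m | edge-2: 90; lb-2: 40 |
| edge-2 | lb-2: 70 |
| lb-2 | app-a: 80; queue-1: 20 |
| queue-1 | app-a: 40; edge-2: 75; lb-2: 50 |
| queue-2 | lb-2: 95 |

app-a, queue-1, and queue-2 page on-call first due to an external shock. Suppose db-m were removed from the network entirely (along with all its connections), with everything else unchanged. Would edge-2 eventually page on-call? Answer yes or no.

yes

With db-m removed:
Round 1 — app-a, queue-1, queue-2 page on-call (initial).
  edge-2: +75 → 75 ≥ 40
  lb-2: +30+50+95 → 175 ≥ 90
Round 2 — edge-2, lb-2 page on-call.
No further pages.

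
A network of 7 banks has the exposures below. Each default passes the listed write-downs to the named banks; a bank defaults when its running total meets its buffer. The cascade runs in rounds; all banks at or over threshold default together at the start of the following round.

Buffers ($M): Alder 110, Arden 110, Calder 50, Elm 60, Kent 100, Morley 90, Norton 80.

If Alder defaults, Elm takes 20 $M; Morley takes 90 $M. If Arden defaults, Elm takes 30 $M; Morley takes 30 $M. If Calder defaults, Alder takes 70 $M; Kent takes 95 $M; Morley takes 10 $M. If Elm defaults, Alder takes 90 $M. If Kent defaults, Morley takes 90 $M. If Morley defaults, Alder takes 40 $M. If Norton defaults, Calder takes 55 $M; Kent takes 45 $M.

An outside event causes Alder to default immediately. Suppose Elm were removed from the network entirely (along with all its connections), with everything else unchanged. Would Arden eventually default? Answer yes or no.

With Elm removed:
Round 1 — Alder defaults (initial).
  Morley: +90 → 90 ≥ 90
Round 2 — Morley defaults.
No further defaults.

no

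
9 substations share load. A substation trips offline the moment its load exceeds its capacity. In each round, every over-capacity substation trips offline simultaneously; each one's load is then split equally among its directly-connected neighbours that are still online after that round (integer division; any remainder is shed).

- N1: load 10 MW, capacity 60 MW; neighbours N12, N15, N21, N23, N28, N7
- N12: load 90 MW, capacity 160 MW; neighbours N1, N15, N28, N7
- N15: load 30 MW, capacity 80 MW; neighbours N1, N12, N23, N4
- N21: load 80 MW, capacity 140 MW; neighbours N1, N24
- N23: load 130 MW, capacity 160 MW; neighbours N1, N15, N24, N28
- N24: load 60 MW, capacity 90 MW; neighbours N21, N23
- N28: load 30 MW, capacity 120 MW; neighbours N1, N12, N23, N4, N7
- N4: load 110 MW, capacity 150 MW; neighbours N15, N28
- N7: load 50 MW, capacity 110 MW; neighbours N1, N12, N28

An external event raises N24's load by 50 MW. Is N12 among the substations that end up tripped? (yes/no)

yes

Round 1 — N24 at 110 > 90. N24 trips offline.
  N24 sheds 110 MW to N21, N23: 55 each.
    N21: 80+55 = 135 ≤ 140
    N23: 130+55 = 185 > 160
Round 2 — N23 trips offline.
  N23 sheds 185 MW to N1, N15, N28: 61 each (2 lost).
    N1: 10+61 = 71 > 60
    N15: 30+61 = 91 > 80
    N28: 30+61 = 91 ≤ 120
Round 3 — N1, N15 trip offline.
  N1 sheds 71 MW to N12, N21, N28, N7: 17 each (3 lost).
    N12: 90+17 = 107 ≤ 160
    N21: 135+17 = 152 > 140
    N28: 91+17 = 108 ≤ 120
    N7: 50+17 = 67 ≤ 110
  N15 sheds 91 MW to N12, N4: 45 each (1 lost).
    N12: 107+45 = 152 ≤ 160
    N4: 110+45 = 155 > 150
Round 4 — N21, N4 trip offline.
  N21 sheds 152 MW: no online neighbours, lost.
  N4 sheds 155 MW to N28: 155 each.
    N28: 108+155 = 263 > 120
Round 5 — N28 trips offline.
  N28 sheds 263 MW to N12, N7: 131 each (1 lost).
    N12: 152+131 = 283 > 160
    N7: 67+131 = 198 > 110
Round 6 — N12, N7 trip offline.
  N12 sheds 283 MW: no online neighbours, lost.
  N7 sheds 198 MW: no online neighbours, lost.
No further trips.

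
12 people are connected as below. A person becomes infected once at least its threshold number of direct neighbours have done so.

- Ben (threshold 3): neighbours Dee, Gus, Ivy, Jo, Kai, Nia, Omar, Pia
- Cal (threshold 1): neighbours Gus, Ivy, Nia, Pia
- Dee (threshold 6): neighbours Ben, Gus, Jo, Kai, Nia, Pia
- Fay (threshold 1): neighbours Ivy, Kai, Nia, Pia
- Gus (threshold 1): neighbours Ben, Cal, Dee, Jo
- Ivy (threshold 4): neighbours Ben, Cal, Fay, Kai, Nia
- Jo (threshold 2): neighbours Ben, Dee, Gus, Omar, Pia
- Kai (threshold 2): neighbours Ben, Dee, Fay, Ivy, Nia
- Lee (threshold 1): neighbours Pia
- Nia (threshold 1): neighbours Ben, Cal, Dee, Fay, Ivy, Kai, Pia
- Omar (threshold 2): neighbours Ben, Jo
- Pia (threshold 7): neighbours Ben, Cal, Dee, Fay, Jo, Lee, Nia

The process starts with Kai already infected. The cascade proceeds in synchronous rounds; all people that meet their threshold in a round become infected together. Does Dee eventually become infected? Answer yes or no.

Round 1 — Kai becomes infected (initial).
Round 2 — checking thresholds:
  Ben: 1 of 8 neighbours < 3, holds.
  Dee: 1 of 6 neighbours < 6, holds.
  Fay: 1 of 4 neighbours ≥ 1, becomes infected.
  Ivy: 1 of 5 neighbours < 4, holds.
  Nia: 1 of 7 neighbours ≥ 1, becomes infected.
Round 3 — checking thresholds:
  Ben: 2 of 8 neighbours < 3, holds.
  Cal: 1 of 4 neighbours ≥ 1, becomes infected.
  Dee: 2 of 6 neighbours < 6, holds.
  Ivy: 3 of 5 neighbours < 4, holds.
  Pia: 2 of 7 neighbours < 7, holds.
Round 4 — checking thresholds:
  Ben: 2 of 8 neighbours < 3, holds.
  Dee: 2 of 6 neighbours < 6, holds.
  Gus: 1 of 4 neighbours ≥ 1, becomes infected.
  Ivy: 4 of 5 neighbours ≥ 4, becomes infected.
  Pia: 3 of 7 neighbours < 7, holds.
Round 5 — checking thresholds:
  Ben: 4 of 8 neighbours ≥ 3, becomes infected.
  Dee: 3 of 6 neighbours < 6, holds.
  Jo: 1 of 5 neighbours < 2, holds.
  Pia: 3 of 7 neighbours < 7, holds.
Round 6 — checking thresholds:
  Dee: 4 of 6 neighbours < 6, holds.
  Jo: 2 of 5 neighbours ≥ 2, becomes infected.
  Omar: 1 of 2 neighbours < 2, holds.
  Pia: 4 of 7 neighbours < 7, holds.
Round 7 — checking thresholds:
  Dee: 5 of 6 neighbours < 6, holds.
  Omar: 2 of 2 neighbours ≥ 2, becomes infected.
  Pia: 5 of 7 neighbours < 7, holds.
Round 8 — no new infections; cascade stops.

no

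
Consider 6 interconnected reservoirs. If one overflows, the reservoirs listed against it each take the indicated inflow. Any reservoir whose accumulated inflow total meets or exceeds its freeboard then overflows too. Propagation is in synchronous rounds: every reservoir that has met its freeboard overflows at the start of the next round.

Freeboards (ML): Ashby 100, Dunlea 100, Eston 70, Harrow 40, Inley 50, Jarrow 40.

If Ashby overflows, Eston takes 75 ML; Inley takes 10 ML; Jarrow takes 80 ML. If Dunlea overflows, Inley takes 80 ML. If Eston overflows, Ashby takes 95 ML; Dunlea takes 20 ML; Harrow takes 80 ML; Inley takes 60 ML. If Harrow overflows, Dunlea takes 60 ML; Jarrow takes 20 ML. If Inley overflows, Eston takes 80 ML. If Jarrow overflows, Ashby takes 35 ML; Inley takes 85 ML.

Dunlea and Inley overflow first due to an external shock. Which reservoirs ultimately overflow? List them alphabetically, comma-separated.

Dunlea, Eston, Harrow, Inley

Round 1 — Dunlea, Inley overflow (initial).
  Eston: +80 → 80 ≥ 70
Round 2 — Eston overflows.
  Ashby: +95 → 95 < 100
  Harrow: +80 → 80 ≥ 40
Round 3 — Harrow overflows.
  Jarrow: +20 → 20 < 40
No further overflows.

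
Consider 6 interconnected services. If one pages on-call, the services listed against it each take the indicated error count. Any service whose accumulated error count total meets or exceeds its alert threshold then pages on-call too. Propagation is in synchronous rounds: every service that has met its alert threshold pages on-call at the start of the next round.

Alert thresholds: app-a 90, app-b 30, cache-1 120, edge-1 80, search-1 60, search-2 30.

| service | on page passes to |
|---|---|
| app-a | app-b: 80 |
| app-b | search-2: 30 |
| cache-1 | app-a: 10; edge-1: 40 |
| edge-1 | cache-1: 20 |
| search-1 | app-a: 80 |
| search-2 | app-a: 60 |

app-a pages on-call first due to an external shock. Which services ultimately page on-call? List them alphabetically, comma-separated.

Round 1 — app-a pages on-call (initial).
  app-b: +80 → 80 ≥ 30
Round 2 — app-b pages on-call.
  search-2: +30 → 30 ≥ 30
Round 3 — search-2 pages on-call.
No further pages.

app-a, app-b, search-2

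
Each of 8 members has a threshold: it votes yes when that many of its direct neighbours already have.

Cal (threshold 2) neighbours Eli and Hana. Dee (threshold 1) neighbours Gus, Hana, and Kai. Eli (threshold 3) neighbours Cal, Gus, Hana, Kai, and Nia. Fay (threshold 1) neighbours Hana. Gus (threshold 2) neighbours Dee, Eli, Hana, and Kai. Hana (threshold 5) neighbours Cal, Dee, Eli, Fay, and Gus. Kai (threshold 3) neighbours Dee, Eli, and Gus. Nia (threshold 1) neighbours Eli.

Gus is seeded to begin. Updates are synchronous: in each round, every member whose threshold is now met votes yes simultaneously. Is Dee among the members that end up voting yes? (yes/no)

Round 1 — Gus votes yes (initial).
Round 2 — checking thresholds:
  Dee: 1 of 3 neighbours ≥ 1, votes yes.
  Eli: 1 of 5 neighbours < 3, not yet.
  Hana: 1 of 5 neighbours < 5, not yet.
  Kai: 1 of 3 neighbours < 3, not yet.
Round 3 — no new yes votes; cascade stops.

yes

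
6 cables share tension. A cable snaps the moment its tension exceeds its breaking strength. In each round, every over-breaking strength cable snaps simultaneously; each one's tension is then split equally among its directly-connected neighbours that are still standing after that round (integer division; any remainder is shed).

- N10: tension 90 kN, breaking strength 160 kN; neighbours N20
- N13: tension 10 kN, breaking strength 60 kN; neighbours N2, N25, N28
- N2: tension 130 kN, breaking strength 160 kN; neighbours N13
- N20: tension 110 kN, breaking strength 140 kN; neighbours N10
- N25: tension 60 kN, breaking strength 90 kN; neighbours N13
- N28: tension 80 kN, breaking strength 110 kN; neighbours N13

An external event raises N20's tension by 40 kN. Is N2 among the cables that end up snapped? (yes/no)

no

Round 1 — N20 at 150 > 140. N20 snaps.
  N20 sheds 150 kN to N10: 150 each.
    N10: 90+150 = 240 > 160
Round 2 — N10 snaps.
  N10 sheds 240 kN: no online neighbours, lost.
No further breaks.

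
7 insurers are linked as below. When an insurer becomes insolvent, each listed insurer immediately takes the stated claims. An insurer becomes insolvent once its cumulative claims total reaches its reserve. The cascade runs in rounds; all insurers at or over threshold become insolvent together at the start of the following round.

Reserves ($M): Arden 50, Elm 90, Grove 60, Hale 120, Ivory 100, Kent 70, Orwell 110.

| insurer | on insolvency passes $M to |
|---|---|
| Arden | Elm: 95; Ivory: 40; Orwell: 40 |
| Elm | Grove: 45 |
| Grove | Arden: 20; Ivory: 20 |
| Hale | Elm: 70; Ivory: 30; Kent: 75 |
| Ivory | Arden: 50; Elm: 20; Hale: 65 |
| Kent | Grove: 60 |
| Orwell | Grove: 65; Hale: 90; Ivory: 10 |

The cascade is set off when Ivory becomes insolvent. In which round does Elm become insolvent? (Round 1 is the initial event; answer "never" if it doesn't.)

Round 1 — Ivory becomes insolvent (initial).
  Arden: +50 → 50 ≥ 50
  Elm: +20 → 20 < 90
  Hale: +65 → 65 < 120
Round 2 — Arden becomes insolvent.
  Elm: +95 → 115 ≥ 90
  Orwell: +40 → 40 < 110
Round 3 — Elm becomes insolvent.
  Grove: +45 → 45 < 60
No further insolvencies.

3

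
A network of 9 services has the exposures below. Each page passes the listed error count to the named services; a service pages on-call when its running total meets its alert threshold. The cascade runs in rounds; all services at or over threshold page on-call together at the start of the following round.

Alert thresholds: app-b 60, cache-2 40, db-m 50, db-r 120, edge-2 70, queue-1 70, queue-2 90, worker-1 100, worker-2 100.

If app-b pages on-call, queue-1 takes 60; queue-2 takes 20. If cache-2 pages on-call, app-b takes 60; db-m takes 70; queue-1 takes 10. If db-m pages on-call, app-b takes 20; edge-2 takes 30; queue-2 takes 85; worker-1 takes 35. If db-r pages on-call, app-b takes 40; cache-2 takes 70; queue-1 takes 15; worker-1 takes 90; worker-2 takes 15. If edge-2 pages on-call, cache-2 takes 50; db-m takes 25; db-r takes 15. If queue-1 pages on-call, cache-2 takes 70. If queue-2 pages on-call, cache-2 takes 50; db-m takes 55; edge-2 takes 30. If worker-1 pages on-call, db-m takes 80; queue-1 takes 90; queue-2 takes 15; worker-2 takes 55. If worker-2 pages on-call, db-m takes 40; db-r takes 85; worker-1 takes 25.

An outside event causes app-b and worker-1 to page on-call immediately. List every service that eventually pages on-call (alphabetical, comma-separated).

app-b, cache-2, db-m, queue-1, queue-2, worker-1

Round 1 — app-b, worker-1 page on-call (initial).
  db-m: +80 → 80 ≥ 50
  queue-1: +60+90 → 150 ≥ 70
  queue-2: +20+15 → 35 < 90
  worker-2: +55 → 55 < 100
Round 2 — db-m, queue-1 page on-call.
  cache-2: +70 → 70 ≥ 40
  edge-2: +30 → 30 < 70
  queue-2: +85 → 120 ≥ 90
Round 3 — cache-2, queue-2 page on-call.
  edge-2: +30 → 60 < 70
No further pages.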